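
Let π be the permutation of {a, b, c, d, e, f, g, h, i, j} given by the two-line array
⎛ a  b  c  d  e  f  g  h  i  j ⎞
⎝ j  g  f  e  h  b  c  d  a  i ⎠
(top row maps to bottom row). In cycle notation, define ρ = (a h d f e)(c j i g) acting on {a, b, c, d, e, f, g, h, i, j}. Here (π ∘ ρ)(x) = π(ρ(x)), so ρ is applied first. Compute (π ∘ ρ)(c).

i

ρ(c) = j, then π(j) = i; composing gives (π ∘ ρ)(c) = i.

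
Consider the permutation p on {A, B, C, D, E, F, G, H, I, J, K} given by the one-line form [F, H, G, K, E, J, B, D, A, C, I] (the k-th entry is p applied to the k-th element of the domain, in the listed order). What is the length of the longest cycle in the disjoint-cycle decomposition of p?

Decomposing into disjoint cycles gives (A, F, J, C, G, B, H, D, K, I); the longest has length 10.

10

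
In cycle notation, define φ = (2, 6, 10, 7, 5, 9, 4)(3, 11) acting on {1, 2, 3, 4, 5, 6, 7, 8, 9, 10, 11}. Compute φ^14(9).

9 lies in the 7-cycle (2, 6, 10, 7, 5, 9, 4).
Since the cycle has length 7, φ^14 acts on it the same as φ^0 (14 mod 7 = 0).
So φ^14(9) = 9.

9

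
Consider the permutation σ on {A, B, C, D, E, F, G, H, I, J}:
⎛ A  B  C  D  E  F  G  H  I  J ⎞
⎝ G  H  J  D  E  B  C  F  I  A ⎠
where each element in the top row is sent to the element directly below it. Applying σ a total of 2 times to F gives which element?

H

Tracing F → B → … returns to F after 3 steps, so F lies in a 3-cycle (B H F).
Advancing 2 steps from F: F → B → H.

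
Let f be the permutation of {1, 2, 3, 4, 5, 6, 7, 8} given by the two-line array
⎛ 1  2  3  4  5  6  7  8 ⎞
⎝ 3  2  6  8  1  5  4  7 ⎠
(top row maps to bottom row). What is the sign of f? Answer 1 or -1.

-1

In disjoint-cycle form the cycle lengths are 4, 3, 1.
A cycle of length ℓ contributes ℓ−1 transpositions, so f is a product of 3 + 2 = 5 transpositions — odd.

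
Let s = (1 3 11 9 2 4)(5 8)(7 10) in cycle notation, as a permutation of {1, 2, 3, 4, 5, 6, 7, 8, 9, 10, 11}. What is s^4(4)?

9

4 lies in the 6-cycle (1 3 11 9 2 4).
Advancing 4 steps from 4: 4 → 1 → 3 → 11 → 9.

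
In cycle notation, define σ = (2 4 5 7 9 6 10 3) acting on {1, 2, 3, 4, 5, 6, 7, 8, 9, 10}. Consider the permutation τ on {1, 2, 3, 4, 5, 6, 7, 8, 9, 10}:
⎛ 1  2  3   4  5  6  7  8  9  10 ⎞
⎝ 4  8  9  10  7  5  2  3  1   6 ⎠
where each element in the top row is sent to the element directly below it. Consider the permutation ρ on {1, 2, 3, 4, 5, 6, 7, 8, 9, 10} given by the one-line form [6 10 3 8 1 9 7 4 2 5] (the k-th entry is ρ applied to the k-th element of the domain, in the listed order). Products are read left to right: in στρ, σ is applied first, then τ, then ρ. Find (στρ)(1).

8

Apply the permutations in order: σ(1) = 1, then τ(1) = 4, then ρ(4) = 8. So (στρ)(1) = 8.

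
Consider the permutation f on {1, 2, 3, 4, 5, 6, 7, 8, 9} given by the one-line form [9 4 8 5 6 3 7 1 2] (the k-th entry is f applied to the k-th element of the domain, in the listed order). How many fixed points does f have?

The fixed points (elements with f(x) = x) are {7}, so there is 1.

1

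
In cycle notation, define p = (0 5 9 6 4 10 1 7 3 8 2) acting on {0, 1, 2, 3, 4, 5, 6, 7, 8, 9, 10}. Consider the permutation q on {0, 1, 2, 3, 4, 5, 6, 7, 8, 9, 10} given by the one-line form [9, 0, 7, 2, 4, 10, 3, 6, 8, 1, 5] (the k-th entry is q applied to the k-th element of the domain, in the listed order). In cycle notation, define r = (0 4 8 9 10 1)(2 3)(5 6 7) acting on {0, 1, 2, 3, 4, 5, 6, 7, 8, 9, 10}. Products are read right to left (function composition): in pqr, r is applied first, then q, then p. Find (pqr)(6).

4

(pqr)(6) = p(q(r(6))). r(6) = 7, then q(7) = 6, then p(6) = 4, so the result is 4.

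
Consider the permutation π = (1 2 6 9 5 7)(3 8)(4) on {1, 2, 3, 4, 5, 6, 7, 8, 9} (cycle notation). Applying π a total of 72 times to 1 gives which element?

1 lies in the 6-cycle (1 2 6 9 5 7).
Since the cycle has length 6, π^72 acts on it the same as π^0 (72 mod 6 = 0).
So π^72(1) = 1.

1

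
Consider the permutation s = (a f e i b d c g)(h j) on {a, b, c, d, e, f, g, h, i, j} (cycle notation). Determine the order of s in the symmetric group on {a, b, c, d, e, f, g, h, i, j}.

The disjoint cycles have lengths 8, 2.
The order of s is the least common multiple of its cycle lengths: lcm(8, 2) = 8.

8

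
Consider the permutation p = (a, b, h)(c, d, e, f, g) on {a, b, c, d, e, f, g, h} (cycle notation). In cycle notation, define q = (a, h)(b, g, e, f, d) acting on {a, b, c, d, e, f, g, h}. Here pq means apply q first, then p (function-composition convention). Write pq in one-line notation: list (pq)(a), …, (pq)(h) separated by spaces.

Chase each element through q then p: a → h → a; b → g → c; c → c → d; d → b → h; e → f → g; f → d → e; g → e → f; h → a → b.
Collecting the images, pq = [a c d h g e f b].

a c d h g e f b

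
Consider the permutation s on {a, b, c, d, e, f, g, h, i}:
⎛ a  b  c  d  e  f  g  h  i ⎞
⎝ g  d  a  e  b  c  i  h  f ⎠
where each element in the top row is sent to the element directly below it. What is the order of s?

The disjoint-cycle form of s has cycle lengths 5, 3, 1.
Since disjoint cycles commute, ord(s) = lcm(5, 3) = 15.

15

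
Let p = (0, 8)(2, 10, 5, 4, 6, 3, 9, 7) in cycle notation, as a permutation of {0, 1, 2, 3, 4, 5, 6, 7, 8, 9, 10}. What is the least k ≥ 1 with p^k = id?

8

The disjoint cycles have lengths 8, 2, 1.
The order of p is the least common multiple of its cycle lengths: lcm(8, 2) = 8.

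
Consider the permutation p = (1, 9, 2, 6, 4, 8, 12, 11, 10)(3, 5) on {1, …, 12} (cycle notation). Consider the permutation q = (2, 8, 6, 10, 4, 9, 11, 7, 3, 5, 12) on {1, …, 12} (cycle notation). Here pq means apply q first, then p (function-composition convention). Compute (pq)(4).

2

(pq)(4) = p(q(4)). q(4) = 9, then p(9) = 2. So (pq)(4) = 2.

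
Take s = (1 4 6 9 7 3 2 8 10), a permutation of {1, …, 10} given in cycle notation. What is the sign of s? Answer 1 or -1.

The cycle lengths are 9, 1.
A cycle is odd iff its length is even; s has 0 even-length cycles, so sgn(s) = (−1)^0 and s is even.

1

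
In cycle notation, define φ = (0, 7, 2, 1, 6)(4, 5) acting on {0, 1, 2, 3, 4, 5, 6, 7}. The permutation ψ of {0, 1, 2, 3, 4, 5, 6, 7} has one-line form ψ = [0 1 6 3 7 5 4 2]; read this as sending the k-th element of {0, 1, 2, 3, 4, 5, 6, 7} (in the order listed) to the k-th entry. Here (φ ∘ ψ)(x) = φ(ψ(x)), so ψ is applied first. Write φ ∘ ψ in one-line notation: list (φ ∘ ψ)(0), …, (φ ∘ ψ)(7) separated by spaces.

7 6 0 3 2 4 5 1

For each element, apply ψ then φ: 0 → 0 → 7; 1 → 1 → 6; 2 → 6 → 0; 3 → 3 → 3; 4 → 7 → 2; 5 → 5 → 4; 6 → 4 → 5; 7 → 2 → 1.
So φ ∘ ψ in one-line form is 7 6 0 3 2 4 5 1.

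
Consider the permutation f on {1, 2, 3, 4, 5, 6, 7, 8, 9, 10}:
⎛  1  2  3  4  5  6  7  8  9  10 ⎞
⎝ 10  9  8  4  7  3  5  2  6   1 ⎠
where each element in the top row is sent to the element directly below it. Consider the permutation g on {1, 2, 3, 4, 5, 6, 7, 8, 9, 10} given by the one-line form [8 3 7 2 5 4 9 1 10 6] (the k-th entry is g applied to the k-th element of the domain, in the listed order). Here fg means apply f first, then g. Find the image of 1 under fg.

6

First apply f: f(1) = 10, then g(10) = 6. Thus (fg)(1) = 6.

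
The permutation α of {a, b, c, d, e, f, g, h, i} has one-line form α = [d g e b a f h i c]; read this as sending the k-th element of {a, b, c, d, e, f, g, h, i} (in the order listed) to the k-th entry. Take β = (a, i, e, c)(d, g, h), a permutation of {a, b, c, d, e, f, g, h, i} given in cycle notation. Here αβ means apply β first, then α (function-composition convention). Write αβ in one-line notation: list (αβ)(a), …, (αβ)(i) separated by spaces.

Chase each element through β then α: a → i → c; b → b → g; c → a → d; d → g → h; e → c → e; f → f → f; g → h → i; h → d → b; i → e → a.
Collecting the images, αβ = [c g d h e f i b a].

c g d h e f i b a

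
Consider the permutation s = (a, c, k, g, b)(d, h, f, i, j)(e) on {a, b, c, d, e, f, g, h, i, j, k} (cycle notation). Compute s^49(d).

j

d lies in the 5-cycle (d, h, f, i, j).
Since the cycle has length 5, s^49 acts on it the same as s^4 (49 mod 5 = 4).
Stepping 4 places around the cycle: d → h → f → i → j.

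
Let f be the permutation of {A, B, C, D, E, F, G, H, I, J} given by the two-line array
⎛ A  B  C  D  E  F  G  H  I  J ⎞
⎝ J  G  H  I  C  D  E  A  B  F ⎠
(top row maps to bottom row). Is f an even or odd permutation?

odd

In disjoint-cycle form the cycle lengths are 10.
A cycle is odd iff its length is even; f has 1 even-length cycle, so sgn(f) = (−1)^1 and f is odd.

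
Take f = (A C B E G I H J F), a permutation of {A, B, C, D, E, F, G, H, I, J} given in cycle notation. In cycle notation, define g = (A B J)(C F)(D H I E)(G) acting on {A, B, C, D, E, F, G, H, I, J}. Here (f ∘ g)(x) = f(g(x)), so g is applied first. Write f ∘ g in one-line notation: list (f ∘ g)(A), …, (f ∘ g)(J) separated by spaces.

For each element, apply g then f: A → B → E; B → J → F; C → F → A; D → H → J; E → D → D; F → C → B; G → G → I; H → I → H; I → E → G; J → A → C.
Collecting the images, f ∘ g = [E F A J D B I H G C].

E F A J D B I H G C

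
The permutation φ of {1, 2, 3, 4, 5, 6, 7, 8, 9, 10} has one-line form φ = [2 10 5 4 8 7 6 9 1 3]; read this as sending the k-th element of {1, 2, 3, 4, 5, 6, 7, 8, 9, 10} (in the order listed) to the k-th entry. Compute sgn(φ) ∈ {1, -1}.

In disjoint-cycle form the cycle lengths are 7, 2, 1.
A cycle of length ℓ contributes ℓ−1 transpositions, so φ is a product of 6 + 1 = 7 transpositions — odd.

-1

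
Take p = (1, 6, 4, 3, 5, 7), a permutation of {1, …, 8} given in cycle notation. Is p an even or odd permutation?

odd

The cycle lengths are 6, 1, 1.
A cycle of length ℓ contributes ℓ−1 transpositions, so p is a product of 5 transpositions — odd.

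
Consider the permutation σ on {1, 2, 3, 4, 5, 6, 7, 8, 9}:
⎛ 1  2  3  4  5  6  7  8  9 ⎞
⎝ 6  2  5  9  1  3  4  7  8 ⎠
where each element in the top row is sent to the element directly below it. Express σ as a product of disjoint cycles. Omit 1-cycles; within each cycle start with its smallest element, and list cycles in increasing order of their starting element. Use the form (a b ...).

Start at 1 and follow images: 1 → 6 → 3 → 5 → 1, giving the cycle (1 6 3 5).
Continuing from each remaining unvisited element yields (1 6 3 5)(4 9 8 7).

(1 6 3 5)(4 9 8 7)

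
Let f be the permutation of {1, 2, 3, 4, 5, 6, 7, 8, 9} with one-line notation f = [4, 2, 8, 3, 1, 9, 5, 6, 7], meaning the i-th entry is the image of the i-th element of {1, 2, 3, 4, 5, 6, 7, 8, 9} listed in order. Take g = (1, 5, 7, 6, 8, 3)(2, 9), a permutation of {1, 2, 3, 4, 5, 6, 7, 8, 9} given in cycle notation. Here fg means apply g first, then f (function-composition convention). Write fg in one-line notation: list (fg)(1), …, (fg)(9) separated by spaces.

(fg)(x) = f(g(x)). Computing each image: f(g(1)) = f(5) = 1, f(g(2)) = f(9) = 7, f(g(3)) = f(1) = 4, f(g(4)) = f(4) = 3, f(g(5)) = f(7) = 5, f(g(6)) = f(8) = 6, f(g(7)) = f(6) = 9, f(g(8)) = f(3) = 8, f(g(9)) = f(2) = 2.
Hence fg = [1 7 4 3 5 6 9 8 2].

1 7 4 3 5 6 9 8 2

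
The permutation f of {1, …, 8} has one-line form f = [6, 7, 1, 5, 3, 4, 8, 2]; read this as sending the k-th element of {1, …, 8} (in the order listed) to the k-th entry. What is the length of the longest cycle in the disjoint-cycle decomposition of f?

Decomposing into disjoint cycles gives (1 6 4 5 3)(2 7 8); the longest has length 5.

5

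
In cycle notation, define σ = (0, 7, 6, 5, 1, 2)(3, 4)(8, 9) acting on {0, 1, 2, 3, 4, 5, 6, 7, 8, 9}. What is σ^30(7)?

7

7 lies in the 6-cycle (0, 7, 6, 5, 1, 2).
On a 6-cycle, σ^6 is the identity, so σ^30 = σ^0 there (30 ≡ 0 mod 6).
So σ^30(7) = 7.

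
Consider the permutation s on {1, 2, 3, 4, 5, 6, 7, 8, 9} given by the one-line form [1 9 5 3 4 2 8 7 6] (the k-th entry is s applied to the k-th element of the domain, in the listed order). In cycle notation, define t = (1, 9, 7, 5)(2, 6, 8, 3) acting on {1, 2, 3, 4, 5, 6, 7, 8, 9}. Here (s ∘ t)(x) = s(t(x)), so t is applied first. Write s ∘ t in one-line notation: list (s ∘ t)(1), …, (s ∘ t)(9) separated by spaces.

Chase each element through t then s: 1 → 9 → 6; 2 → 6 → 2; 3 → 2 → 9; 4 → 4 → 3; 5 → 1 → 1; 6 → 8 → 7; 7 → 5 → 4; 8 → 3 → 5; 9 → 7 → 8.
Collecting the images, s ∘ t = [6 2 9 3 1 7 4 5 8].

6 2 9 3 1 7 4 5 8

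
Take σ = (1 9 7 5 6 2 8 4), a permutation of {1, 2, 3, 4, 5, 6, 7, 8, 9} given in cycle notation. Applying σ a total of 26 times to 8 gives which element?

8 lies in the 8-cycle (1 9 7 5 6 2 8 4).
Powers repeat with period 8 on this cycle, and 26 mod 8 = 2, so σ^26(8) = σ^2(8).
Stepping 2 places around the cycle: 8 → 4 → 1.

1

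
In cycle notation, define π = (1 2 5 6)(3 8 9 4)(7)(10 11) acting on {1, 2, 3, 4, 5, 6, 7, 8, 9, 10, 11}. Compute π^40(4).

4

4 lies in the 4-cycle (3 8 9 4).
On a 4-cycle, π^4 is the identity, so π^40 = π^0 there (40 ≡ 0 mod 4).
So π^40(4) = 4.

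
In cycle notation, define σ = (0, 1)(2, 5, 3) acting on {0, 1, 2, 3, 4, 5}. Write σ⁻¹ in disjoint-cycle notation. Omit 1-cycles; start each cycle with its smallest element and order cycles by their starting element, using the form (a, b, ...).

(0, 1)(2, 3, 5)

The inverse reverses each cycle.
Reversing each cycle of σ and rotating so the smallest element leads gives (0, 1)(2, 3, 5).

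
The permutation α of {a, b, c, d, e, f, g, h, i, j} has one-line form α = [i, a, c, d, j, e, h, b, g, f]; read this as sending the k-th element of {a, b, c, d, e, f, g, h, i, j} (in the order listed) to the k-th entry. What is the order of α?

15

Decomposing into disjoint cycles gives cycle lengths 5, 3, 1, 1.
The order is lcm(5, 3) = 15.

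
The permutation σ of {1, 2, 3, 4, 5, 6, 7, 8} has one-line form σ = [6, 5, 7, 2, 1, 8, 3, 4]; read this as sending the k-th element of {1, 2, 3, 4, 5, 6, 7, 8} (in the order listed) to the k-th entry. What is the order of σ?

6

Writing σ as disjoint cycles, the cycle lengths are 6, 2.
The order of σ is the least common multiple of its cycle lengths: lcm(6, 2) = 6.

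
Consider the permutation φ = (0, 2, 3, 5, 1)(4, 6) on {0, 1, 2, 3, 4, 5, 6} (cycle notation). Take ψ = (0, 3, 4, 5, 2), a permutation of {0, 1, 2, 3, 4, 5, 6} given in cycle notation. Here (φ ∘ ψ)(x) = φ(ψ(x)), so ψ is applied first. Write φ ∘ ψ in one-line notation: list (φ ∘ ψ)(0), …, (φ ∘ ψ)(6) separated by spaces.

5 0 2 6 1 3 4

(φ ∘ ψ)(x) = φ(ψ(x)). Computing each image: φ(ψ(0)) = φ(3) = 5, φ(ψ(1)) = φ(1) = 0, φ(ψ(2)) = φ(0) = 2, φ(ψ(3)) = φ(4) = 6, φ(ψ(4)) = φ(5) = 1, φ(ψ(5)) = φ(2) = 3, φ(ψ(6)) = φ(6) = 4.
Hence φ ∘ ψ = [5 0 2 6 1 3 4].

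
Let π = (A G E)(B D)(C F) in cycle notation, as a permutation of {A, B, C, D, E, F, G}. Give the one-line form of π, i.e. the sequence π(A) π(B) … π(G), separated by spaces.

Reading each image from the cycles: A→G, B→D, C→F, D→B, E→A, F→C, G→E.
So the one-line form is G D F B A C E.

G D F B A C E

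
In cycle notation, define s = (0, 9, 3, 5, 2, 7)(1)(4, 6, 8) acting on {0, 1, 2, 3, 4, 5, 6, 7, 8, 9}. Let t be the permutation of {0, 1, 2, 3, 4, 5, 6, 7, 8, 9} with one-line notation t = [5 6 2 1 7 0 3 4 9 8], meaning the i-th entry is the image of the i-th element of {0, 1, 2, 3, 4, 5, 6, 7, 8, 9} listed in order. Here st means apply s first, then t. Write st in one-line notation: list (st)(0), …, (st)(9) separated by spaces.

(st)(x) = t(s(x)). Computing each image: t(s(0)) = t(9) = 8, t(s(1)) = t(1) = 6, t(s(2)) = t(7) = 4, t(s(3)) = t(5) = 0, t(s(4)) = t(6) = 3, t(s(5)) = t(2) = 2, t(s(6)) = t(8) = 9, t(s(7)) = t(0) = 5, t(s(8)) = t(4) = 7, t(s(9)) = t(3) = 1.
Hence st = [8 6 4 0 3 2 9 5 7 1].

8 6 4 0 3 2 9 5 7 1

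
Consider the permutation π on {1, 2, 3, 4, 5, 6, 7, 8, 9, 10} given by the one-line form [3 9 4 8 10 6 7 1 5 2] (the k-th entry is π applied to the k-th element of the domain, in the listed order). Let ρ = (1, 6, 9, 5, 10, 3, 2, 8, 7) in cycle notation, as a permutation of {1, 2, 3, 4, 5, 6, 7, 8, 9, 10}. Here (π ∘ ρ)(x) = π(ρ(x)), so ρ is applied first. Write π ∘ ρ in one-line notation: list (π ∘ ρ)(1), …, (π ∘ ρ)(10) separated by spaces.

Chase each element through ρ then π: 1 → 6 → 6; 2 → 8 → 1; 3 → 2 → 9; 4 → 4 → 8; 5 → 10 → 2; 6 → 9 → 5; 7 → 1 → 3; 8 → 7 → 7; 9 → 5 → 10; 10 → 3 → 4.
So π ∘ ρ in one-line form is 6 1 9 8 2 5 3 7 10 4.

6 1 9 8 2 5 3 7 10 4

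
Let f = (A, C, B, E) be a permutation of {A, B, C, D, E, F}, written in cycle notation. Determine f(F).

F

F does not appear in any cycle of f, so it is a fixed point: f(F) = F.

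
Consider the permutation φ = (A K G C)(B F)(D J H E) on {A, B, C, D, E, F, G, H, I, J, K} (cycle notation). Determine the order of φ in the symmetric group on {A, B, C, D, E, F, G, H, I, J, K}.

The disjoint cycles have lengths 4, 4, 2, 1.
Since disjoint cycles commute, ord(φ) = lcm(4, 4, 2) = 4.

4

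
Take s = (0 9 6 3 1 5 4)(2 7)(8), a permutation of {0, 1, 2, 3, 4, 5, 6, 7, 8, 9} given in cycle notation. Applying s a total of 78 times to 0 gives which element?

9

0 lies in the 7-cycle (0 9 6 3 1 5 4).
On a 7-cycle, s^7 is the identity, so s^78 = s^1 there (78 ≡ 1 mod 7).
Stepping 1 place around the cycle: 0 → 9.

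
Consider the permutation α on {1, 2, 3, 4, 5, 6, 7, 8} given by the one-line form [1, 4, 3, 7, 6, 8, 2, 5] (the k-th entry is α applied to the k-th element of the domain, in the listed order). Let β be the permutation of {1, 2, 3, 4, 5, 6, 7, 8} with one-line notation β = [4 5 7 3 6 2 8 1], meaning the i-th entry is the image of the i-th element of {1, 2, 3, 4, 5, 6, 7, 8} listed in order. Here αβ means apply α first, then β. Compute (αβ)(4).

First apply α: α(4) = 7, then β(7) = 8. Thus (αβ)(4) = 8.

8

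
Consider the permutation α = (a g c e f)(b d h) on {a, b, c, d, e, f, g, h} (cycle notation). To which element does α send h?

b

h appears in (b d h); the next entry (wrapping around) is b.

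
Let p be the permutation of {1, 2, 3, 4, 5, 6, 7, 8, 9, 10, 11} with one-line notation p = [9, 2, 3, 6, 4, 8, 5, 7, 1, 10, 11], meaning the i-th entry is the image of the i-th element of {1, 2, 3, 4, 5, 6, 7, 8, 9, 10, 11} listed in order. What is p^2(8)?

5

Tracing 8 → 7 → … returns to 8 after 5 steps, so 8 lies in a 5-cycle (4, 6, 8, 7, 5).
Advancing 2 steps from 8: 8 → 7 → 5.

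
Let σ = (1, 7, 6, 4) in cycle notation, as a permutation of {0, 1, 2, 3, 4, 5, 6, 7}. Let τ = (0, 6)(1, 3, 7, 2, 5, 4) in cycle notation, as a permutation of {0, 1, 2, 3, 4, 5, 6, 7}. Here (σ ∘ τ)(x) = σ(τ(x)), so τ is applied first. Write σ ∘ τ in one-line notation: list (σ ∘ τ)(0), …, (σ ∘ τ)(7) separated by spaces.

(σ ∘ τ)(x) = σ(τ(x)). Computing each image: σ(τ(0)) = σ(6) = 4, σ(τ(1)) = σ(3) = 3, σ(τ(2)) = σ(5) = 5, σ(τ(3)) = σ(7) = 6, σ(τ(4)) = σ(1) = 7, σ(τ(5)) = σ(4) = 1, σ(τ(6)) = σ(0) = 0, σ(τ(7)) = σ(2) = 2.
Hence σ ∘ τ = [4 3 5 6 7 1 0 2].

4 3 5 6 7 1 0 2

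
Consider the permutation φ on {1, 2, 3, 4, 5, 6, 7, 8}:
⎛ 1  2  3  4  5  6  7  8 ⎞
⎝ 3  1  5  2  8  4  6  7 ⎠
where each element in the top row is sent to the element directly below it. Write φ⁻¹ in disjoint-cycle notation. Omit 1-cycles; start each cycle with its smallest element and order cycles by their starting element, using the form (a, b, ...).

First write φ in disjoint cycles: (1, 3, 5, 8, 7, 6, 4, 2).
The inverse reverses every cycle; in canonical form, φ⁻¹ = (1, 2, 4, 6, 7, 8, 5, 3).

(1, 2, 4, 6, 7, 8, 5, 3)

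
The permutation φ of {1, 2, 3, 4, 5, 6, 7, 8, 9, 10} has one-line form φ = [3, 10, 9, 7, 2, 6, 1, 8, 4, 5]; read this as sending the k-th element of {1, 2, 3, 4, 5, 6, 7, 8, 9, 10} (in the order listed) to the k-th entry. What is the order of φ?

Writing φ as disjoint cycles, the cycle lengths are 5, 3, 1, 1.
Since disjoint cycles commute, ord(φ) = lcm(5, 3) = 15.

15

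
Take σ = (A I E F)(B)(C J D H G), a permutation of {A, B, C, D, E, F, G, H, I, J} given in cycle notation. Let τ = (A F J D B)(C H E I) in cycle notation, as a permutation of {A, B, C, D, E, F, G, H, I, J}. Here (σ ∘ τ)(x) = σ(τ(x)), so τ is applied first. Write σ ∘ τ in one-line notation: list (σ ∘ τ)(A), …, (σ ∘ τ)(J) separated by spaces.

(σ ∘ τ)(x) = σ(τ(x)). Computing each image: σ(τ(A)) = σ(F) = A, σ(τ(B)) = σ(A) = I, σ(τ(C)) = σ(H) = G, σ(τ(D)) = σ(B) = B, σ(τ(E)) = σ(I) = E, σ(τ(F)) = σ(J) = D, σ(τ(G)) = σ(G) = C, σ(τ(H)) = σ(E) = F, σ(τ(I)) = σ(C) = J, σ(τ(J)) = σ(D) = H.
Hence σ ∘ τ = [A I G B E D C F J H].

A I G B E D C F J H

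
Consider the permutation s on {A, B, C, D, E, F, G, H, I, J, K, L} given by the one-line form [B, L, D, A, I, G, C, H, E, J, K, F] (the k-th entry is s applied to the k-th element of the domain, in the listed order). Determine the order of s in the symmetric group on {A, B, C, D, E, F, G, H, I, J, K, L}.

14

Decomposing into disjoint cycles gives cycle lengths 7, 2, 1, 1, 1.
The order is lcm(7, 2) = 14.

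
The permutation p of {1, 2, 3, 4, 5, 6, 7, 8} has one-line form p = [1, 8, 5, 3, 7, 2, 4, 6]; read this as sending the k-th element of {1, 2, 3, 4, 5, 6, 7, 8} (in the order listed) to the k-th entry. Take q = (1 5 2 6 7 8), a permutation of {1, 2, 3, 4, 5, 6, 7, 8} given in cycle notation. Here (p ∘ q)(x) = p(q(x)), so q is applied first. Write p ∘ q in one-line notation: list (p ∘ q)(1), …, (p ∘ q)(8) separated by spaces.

7 2 5 3 8 4 6 1

(p ∘ q)(x) = p(q(x)). Computing each image: p(q(1)) = p(5) = 7, p(q(2)) = p(6) = 2, p(q(3)) = p(3) = 5, p(q(4)) = p(4) = 3, p(q(5)) = p(2) = 8, p(q(6)) = p(7) = 4, p(q(7)) = p(8) = 6, p(q(8)) = p(1) = 1.
Hence p ∘ q = [7 2 5 3 8 4 6 1].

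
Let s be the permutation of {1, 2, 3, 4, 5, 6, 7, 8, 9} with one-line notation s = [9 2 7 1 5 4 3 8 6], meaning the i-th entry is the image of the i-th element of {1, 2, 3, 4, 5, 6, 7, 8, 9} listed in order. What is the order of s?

Decomposing into disjoint cycles gives cycle lengths 4, 2, 1, 1, 1.
The order is lcm(4, 2) = 4.

4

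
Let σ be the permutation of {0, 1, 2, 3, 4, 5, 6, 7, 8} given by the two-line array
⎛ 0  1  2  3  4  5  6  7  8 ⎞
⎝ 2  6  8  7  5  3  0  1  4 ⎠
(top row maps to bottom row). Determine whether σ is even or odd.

In disjoint-cycle form the cycle lengths are 9.
A cycle of length ℓ contributes ℓ−1 transpositions, so σ is a product of 8 transpositions — even.

even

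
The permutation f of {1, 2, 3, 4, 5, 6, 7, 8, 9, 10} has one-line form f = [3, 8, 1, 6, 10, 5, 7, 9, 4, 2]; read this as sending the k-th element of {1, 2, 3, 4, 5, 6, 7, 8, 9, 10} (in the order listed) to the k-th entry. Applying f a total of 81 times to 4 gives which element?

2

Tracing 4 → 6 → … returns to 4 after 7 steps, so 4 lies in a 7-cycle (2, 8, 9, 4, 6, 5, 10).
On a 7-cycle, f^7 is the identity, so f^81 = f^4 there (81 ≡ 4 mod 7).
Stepping 4 places around the cycle: 4 → 6 → 5 → 10 → 2.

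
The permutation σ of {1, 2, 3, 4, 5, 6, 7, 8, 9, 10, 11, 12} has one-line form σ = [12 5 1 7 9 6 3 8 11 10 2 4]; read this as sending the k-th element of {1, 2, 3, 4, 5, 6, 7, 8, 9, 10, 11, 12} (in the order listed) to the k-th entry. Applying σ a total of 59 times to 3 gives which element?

Tracing 3 → 1 → … returns to 3 after 5 steps, so 3 lies in a 5-cycle (1 12 4 7 3).
Since the cycle has length 5, σ^59 acts on it the same as σ^4 (59 mod 5 = 4).
Advancing 4 steps from 3: 3 → 1 → 12 → 4 → 7.

7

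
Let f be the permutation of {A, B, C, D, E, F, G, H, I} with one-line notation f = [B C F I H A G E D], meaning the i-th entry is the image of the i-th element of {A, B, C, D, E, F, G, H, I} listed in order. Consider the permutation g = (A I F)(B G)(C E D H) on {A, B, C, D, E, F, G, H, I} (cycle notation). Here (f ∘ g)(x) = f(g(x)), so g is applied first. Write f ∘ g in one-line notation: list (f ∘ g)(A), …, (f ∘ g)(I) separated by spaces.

D G H E I B C F A

(f ∘ g)(x) = f(g(x)). Computing each image: f(g(A)) = f(I) = D, f(g(B)) = f(G) = G, f(g(C)) = f(E) = H, f(g(D)) = f(H) = E, f(g(E)) = f(D) = I, f(g(F)) = f(A) = B, f(g(G)) = f(B) = C, f(g(H)) = f(C) = F, f(g(I)) = f(F) = A.
Hence f ∘ g = [D G H E I B C F A].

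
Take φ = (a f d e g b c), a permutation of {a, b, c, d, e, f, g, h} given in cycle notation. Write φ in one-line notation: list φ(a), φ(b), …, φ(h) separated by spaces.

f c a e g d b h

Image by image: a→f, b→c, c→a, d→e, e→g, f→d, g→b, h→h.
Listing these in domain order gives f c a e g d b h.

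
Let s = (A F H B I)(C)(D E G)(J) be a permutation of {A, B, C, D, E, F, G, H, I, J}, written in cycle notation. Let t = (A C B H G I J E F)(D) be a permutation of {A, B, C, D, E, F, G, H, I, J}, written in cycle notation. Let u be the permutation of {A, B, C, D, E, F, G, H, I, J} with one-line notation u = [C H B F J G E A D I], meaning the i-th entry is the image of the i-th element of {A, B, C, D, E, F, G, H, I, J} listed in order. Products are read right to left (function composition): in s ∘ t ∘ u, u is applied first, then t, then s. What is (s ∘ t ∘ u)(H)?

(s ∘ t ∘ u)(H) = s(t(u(H))). u(H) = A, then t(A) = C, then s(C) = C, so the result is C.

C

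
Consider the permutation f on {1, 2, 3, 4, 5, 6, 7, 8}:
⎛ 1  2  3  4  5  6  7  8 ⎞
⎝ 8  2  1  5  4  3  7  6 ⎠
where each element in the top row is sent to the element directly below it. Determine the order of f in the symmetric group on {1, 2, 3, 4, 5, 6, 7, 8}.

4

The disjoint-cycle form of f has cycle lengths 4, 2, 1, 1.
Since disjoint cycles commute, ord(f) = lcm(4, 2) = 4.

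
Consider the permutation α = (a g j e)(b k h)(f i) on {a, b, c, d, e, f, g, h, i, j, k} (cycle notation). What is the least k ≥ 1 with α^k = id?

12

The cycle type of α is (4, 3, 2, 1, 1).
The order of α is the least common multiple of its cycle lengths: lcm(4, 3, 2) = 12.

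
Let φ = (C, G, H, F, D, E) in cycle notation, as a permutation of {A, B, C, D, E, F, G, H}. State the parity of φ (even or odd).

The cycle lengths are 6, 1, 1.
A cycle is odd iff its length is even; φ has 1 even-length cycle, so sgn(φ) = (−1)^1 and φ is odd.

odd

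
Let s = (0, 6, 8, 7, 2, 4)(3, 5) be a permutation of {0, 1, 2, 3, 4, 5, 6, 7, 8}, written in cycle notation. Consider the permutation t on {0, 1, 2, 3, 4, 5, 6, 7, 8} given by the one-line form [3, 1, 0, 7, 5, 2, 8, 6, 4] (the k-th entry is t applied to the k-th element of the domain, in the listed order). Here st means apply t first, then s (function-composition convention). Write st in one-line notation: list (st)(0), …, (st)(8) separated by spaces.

5 1 6 2 3 4 7 8 0

(st)(x) = s(t(x)). Computing each image: s(t(0)) = s(3) = 5, s(t(1)) = s(1) = 1, s(t(2)) = s(0) = 6, s(t(3)) = s(7) = 2, s(t(4)) = s(5) = 3, s(t(5)) = s(2) = 4, s(t(6)) = s(8) = 7, s(t(7)) = s(6) = 8, s(t(8)) = s(4) = 0.
Hence st = [5 1 6 2 3 4 7 8 0].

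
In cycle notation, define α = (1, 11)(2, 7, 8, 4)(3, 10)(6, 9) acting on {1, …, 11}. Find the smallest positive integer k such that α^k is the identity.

The cycle type of α is (4, 2, 2, 2, 1).
Since disjoint cycles commute, ord(α) = lcm(4, 2, 2, 2) = 4.

4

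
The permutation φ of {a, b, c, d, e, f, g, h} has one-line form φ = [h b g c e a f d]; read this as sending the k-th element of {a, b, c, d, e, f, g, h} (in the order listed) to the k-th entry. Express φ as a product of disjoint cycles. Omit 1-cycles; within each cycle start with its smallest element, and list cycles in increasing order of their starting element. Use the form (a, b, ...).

Start at a and follow images: a → h → d → c → g → f → a, giving the cycle (a, h, d, c, g, f).
Continuing from each remaining unvisited element yields (a, h, d, c, g, f).

(a, h, d, c, g, f)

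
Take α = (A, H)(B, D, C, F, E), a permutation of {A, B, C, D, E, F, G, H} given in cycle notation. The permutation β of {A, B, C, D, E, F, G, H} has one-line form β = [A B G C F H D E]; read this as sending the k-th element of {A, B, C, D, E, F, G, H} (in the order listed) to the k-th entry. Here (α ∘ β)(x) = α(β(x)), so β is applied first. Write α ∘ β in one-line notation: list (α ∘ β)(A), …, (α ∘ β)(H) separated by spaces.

H D G F E A C B

(α ∘ β)(x) = α(β(x)). Computing each image: α(β(A)) = α(A) = H, α(β(B)) = α(B) = D, α(β(C)) = α(G) = G, α(β(D)) = α(C) = F, α(β(E)) = α(F) = E, α(β(F)) = α(H) = A, α(β(G)) = α(D) = C, α(β(H)) = α(E) = B.
Hence α ∘ β = [H D G F E A C B].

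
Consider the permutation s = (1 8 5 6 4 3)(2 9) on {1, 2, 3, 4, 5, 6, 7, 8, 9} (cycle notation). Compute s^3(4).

4 lies in the 6-cycle (1 8 5 6 4 3).
Advancing 3 steps from 4: 4 → 3 → 1 → 8.

8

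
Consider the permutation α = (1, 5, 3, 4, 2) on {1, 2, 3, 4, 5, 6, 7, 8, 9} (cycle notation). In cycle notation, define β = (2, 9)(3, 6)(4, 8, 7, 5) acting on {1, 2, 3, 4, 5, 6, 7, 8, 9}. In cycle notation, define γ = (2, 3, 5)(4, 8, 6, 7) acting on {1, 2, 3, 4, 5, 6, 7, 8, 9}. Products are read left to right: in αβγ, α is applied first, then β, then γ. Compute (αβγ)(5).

Chase 5: α(5) = 3; β(3) = 6; γ(6) = 7. Hence (αβγ)(5) = 7.

7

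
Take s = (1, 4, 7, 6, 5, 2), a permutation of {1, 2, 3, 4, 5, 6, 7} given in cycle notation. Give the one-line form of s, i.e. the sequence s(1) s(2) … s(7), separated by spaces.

Image by image: 1→4, 2→1, 3→3, 4→7, 5→2, 6→5, 7→6.
Listing these in domain order gives 4 1 3 7 2 5 6.

4 1 3 7 2 5 6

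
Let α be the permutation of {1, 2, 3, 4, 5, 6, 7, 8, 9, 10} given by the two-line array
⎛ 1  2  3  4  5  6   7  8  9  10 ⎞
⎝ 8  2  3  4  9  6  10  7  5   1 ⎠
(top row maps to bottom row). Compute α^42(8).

Tracing 8 → 7 → … returns to 8 after 4 steps, so 8 lies in a 4-cycle (1, 8, 7, 10).
On a 4-cycle, α^4 is the identity, so α^42 = α^2 there (42 ≡ 2 mod 4).
Stepping 2 places around the cycle: 8 → 7 → 10.

10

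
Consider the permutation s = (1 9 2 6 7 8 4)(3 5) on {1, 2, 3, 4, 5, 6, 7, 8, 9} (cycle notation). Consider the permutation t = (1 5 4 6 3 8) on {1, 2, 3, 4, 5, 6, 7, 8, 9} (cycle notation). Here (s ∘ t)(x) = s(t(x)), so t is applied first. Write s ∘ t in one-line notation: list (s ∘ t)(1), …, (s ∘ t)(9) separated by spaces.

(s ∘ t)(x) = s(t(x)). Computing each image: s(t(1)) = s(5) = 3, s(t(2)) = s(2) = 6, s(t(3)) = s(8) = 4, s(t(4)) = s(6) = 7, s(t(5)) = s(4) = 1, s(t(6)) = s(3) = 5, s(t(7)) = s(7) = 8, s(t(8)) = s(1) = 9, s(t(9)) = s(9) = 2.
Hence s ∘ t = [3 6 4 7 1 5 8 9 2].

3 6 4 7 1 5 8 9 2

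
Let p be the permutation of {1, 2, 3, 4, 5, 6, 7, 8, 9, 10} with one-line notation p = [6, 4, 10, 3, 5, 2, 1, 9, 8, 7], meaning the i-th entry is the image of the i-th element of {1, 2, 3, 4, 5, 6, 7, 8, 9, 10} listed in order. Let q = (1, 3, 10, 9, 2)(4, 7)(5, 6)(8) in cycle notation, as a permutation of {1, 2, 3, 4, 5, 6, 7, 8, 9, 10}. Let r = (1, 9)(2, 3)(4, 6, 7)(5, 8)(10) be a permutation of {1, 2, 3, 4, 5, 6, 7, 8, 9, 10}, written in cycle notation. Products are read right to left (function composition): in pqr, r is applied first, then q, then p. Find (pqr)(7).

(pqr)(7) = p(q(r(7))). r(7) = 4, then q(4) = 7, then p(7) = 1, so the result is 1.

1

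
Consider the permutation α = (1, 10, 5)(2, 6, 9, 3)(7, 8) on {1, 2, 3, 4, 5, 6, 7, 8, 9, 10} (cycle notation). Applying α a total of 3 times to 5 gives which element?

5 lies in the 3-cycle (1, 10, 5).
Powers repeat with period 3 on this cycle, and 3 mod 3 = 0, so α^3(5) = α^0(5).
So α^3(5) = 5.

5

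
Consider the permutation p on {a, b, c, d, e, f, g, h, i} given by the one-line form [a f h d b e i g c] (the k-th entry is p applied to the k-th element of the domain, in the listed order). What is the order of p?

12

The disjoint-cycle form of p has cycle lengths 4, 3, 1, 1.
The order is lcm(4, 3) = 12.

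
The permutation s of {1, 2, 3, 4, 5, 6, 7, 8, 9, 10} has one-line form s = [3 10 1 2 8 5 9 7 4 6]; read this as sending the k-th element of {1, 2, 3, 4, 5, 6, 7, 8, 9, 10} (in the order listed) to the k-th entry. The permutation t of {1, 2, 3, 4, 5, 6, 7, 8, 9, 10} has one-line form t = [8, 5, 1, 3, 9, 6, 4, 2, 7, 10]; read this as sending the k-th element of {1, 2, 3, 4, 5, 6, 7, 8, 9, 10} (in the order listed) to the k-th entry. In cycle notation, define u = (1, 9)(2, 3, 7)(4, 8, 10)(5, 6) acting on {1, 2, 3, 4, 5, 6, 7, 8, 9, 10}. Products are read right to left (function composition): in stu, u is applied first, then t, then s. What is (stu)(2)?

Apply the permutations in order: u(2) = 3, then t(3) = 1, then s(1) = 3. So (stu)(2) = 3.

3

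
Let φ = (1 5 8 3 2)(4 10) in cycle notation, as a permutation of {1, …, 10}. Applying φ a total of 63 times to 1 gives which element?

3

1 lies in the 5-cycle (1 5 8 3 2).
On a 5-cycle, φ^5 is the identity, so φ^63 = φ^3 there (63 ≡ 3 mod 5).
Stepping 3 places around the cycle: 1 → 5 → 8 → 3.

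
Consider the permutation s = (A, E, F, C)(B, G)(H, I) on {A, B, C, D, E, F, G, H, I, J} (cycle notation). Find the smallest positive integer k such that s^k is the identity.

The cycle type of s is (4, 2, 2, 1, 1).
Since disjoint cycles commute, ord(s) = lcm(4, 2, 2) = 4.

4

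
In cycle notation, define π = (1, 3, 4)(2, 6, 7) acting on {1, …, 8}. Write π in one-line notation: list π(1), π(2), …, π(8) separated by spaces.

3 6 4 1 5 7 2 8

Each element maps to the next entry in its cycle (wrapping to the front): 1↦3, 2↦6, 3↦4, 4↦1, 5↦5, 6↦7, 7↦2, 8↦8.
Listing these in domain order gives 3 6 4 1 5 7 2 8.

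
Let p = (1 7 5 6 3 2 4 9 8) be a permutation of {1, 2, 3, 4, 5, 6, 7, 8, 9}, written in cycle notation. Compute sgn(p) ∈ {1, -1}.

1

The cycle lengths are 9.
A cycle is odd iff its length is even; p has 0 even-length cycles, so sgn(p) = (−1)^0 and p is even.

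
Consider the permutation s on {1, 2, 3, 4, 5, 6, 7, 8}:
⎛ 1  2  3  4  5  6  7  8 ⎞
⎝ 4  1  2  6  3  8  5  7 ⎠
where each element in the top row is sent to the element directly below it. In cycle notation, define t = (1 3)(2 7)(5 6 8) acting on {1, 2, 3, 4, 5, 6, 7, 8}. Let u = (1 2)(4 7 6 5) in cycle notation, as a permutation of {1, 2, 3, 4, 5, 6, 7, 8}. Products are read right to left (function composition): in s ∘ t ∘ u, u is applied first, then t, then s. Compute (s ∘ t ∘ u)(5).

6

Apply the permutations in order: u(5) = 4, then t(4) = 4, then s(4) = 6. So (s ∘ t ∘ u)(5) = 6.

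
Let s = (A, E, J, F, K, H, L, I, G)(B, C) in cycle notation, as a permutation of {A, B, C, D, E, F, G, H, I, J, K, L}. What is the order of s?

18

The cycle type of s is (9, 2, 1).
Since disjoint cycles commute, ord(s) = lcm(9, 2) = 18.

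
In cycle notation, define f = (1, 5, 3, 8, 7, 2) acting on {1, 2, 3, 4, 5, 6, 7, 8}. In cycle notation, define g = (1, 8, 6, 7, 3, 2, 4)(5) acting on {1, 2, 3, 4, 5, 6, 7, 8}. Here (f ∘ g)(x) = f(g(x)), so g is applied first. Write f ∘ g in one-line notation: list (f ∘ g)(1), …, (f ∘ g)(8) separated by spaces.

(f ∘ g)(x) = f(g(x)). Computing each image: f(g(1)) = f(8) = 7, f(g(2)) = f(4) = 4, f(g(3)) = f(2) = 1, f(g(4)) = f(1) = 5, f(g(5)) = f(5) = 3, f(g(6)) = f(7) = 2, f(g(7)) = f(3) = 8, f(g(8)) = f(6) = 6.
Hence f ∘ g = [7 4 1 5 3 2 8 6].

7 4 1 5 3 2 8 6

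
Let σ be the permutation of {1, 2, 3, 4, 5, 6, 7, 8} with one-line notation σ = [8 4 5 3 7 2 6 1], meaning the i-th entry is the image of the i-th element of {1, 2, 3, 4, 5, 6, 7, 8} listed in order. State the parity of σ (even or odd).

even

In disjoint-cycle form the cycle lengths are 6, 2.
A cycle is odd iff its length is even; σ has 2 even-length cycles, so sgn(σ) = (−1)^2 and σ is even.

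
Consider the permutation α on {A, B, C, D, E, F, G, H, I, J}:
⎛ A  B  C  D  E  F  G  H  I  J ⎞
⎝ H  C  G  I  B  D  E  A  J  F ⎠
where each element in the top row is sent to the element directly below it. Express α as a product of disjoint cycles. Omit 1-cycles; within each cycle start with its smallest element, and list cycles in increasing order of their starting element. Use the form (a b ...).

From A: A → H → A, closing the cycle (A H).
Repeating from the next unused element and collecting all non-trivial cycles gives (A H)(B C G E)(D I J F).

(A H)(B C G E)(D I J F)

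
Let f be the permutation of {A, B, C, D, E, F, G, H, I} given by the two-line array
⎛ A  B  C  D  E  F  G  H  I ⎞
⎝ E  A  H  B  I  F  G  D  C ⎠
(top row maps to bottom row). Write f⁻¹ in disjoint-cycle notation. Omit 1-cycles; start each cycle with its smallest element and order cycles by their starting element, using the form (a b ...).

First write f in disjoint cycles: (A E I C H D B).
The inverse reverses every cycle; in canonical form, f⁻¹ = (A B D H C I E).

(A B D H C I E)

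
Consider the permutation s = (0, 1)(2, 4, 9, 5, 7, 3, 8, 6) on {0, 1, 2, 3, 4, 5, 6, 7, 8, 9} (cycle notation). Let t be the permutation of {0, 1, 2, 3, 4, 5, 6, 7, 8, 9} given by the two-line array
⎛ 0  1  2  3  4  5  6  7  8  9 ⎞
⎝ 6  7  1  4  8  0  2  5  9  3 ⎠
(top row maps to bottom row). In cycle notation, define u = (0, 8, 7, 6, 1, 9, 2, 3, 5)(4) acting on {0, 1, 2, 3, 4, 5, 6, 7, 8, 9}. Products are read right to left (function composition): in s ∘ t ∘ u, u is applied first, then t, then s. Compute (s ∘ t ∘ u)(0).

Apply the permutations in order: u(0) = 8, then t(8) = 9, then s(9) = 5. So (s ∘ t ∘ u)(0) = 5.

5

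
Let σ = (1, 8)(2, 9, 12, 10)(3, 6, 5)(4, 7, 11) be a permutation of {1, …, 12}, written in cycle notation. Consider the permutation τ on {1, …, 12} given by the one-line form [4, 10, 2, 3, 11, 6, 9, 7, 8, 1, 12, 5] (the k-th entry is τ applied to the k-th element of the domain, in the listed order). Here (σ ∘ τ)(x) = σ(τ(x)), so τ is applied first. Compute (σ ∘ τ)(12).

(σ ∘ τ)(12) = σ(τ(12)). τ(12) = 5, then σ(5) = 3. So (σ ∘ τ)(12) = 3.

3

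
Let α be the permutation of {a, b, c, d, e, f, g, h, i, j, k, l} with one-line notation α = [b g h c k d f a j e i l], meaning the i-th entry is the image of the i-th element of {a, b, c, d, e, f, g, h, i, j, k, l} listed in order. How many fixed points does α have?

1

The fixed points (elements with α(x) = x) are {l}, so there is 1.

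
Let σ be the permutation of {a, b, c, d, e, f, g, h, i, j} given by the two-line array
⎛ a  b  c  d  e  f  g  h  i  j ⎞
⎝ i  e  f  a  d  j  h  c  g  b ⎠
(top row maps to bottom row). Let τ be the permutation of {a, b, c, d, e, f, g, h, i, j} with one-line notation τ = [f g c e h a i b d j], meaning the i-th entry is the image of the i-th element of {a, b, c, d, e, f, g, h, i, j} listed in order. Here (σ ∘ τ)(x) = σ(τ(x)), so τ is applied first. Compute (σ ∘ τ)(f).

i

τ(f) = a, then σ(a) = i; composing gives (σ ∘ τ)(f) = i.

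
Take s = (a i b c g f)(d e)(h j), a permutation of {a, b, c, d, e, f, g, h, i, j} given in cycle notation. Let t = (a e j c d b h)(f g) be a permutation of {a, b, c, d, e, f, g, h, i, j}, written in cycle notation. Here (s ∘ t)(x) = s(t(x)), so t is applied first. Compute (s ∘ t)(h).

i

t(h) = a, then s(a) = i; composing gives (s ∘ t)(h) = i.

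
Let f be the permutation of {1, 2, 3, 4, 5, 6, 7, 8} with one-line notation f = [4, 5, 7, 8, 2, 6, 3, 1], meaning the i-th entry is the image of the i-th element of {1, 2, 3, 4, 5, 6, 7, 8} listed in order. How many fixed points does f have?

The fixed points (elements with f(x) = x) are {6}, so there is 1.

1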